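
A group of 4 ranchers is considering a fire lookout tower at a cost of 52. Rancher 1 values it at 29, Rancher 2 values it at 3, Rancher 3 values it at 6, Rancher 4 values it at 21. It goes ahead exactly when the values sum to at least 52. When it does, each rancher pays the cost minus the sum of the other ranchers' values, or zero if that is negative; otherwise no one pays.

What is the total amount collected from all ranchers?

36

Total value 59 ≥ cost 52, so it is built.
Rancher 1: others sum to 30; max(0, 52 - 30) = 22.
Rancher 2: others sum to 56; max(0, 52 - 56) = 0.
Rancher 3: others sum to 53; max(0, 52 - 53) = 0.
Rancher 4: others sum to 38; max(0, 52 - 38) = 14.
Total collected = 22 + 0 + 0 + 14 = 36.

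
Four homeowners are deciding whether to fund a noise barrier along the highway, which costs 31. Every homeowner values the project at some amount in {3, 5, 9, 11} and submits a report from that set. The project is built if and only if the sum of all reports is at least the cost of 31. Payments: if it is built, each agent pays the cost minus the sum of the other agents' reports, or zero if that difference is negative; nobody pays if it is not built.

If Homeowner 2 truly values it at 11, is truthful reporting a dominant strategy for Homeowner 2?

Yes

Check each profile of the others' reports and compare truth against every alternative report.
Others report (3, 9, 9): truth gives 1, best alternative gives 0.
Others report (5, 5, 11): truth gives 1, best alternative gives 0.
Others report (5, 11, 5): truth gives 1, best alternative gives 0.
Others report (9, 3, 9): truth gives 1, best alternative gives 0.
Others report (9, 9, 3): truth gives 1, best alternative gives 0.
Others report (11, 5, 5): truth gives 1, best alternative gives 0.
(Remaining 58 profiles checked similarly; truth is weakly best in each.)
In every case the truthful report is at least as good as any alternative, so it is a dominant strategy.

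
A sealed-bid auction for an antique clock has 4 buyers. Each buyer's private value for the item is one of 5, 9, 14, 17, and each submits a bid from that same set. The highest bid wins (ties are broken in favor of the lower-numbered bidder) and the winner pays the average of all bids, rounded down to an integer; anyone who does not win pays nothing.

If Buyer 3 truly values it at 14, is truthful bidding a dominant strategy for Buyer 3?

No

Consider the case where Buyer 1 bids 5, Buyer 2 bids 5 and Buyer 4 bids 5.
Truthful bid 14: wins, pays 7, utility 14 - 7 = 7.
Bid 9 instead: wins, pays 6, utility 14 - 6 = 8.
Since 8 > 7, bidding 9 is strictly better here, so truthful bidding is not dominant.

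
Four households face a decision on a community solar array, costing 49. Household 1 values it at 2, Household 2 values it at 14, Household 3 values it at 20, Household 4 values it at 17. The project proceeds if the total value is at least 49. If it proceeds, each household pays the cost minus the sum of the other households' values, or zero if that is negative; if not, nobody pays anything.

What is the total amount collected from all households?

39

Total value 53 ≥ cost 49, so it is built.
Household 1: others sum to 51; max(0, 49 - 51) = 0.
Household 2: others sum to 39; max(0, 49 - 39) = 10.
Household 3: others sum to 33; max(0, 49 - 33) = 16.
Household 4: others sum to 36; max(0, 49 - 36) = 13.
Total collected = 0 + 10 + 16 + 13 = 39.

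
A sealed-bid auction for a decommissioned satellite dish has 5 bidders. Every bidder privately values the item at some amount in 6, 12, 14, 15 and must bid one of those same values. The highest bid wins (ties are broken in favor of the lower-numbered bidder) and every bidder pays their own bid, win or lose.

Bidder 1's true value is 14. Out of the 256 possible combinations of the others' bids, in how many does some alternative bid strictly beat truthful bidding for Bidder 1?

Others bid (6, 6, 6, 6): truth gives 0; bid 6 gives 8 > 0. Violating.
Others bid (6, 6, 6, 12): truth gives 0; bid 12 gives 2 > 0. Violating.
Others bid (6, 6, 6, 15): truth gives -14; bid 15 gives -1 > -14. Violating.
Others bid (6, 6, 12, 6): truth gives 0; bid 12 gives 2 > 0. Violating.
Others bid (6, 6, 6, 14): truth gives 0; no alternative beats it.
Others bid (6, 6, 12, 14): truth gives 0; no alternative beats it.
(Checking all 256 profiles: 191 have a profitable deviation, 65 do not.)

191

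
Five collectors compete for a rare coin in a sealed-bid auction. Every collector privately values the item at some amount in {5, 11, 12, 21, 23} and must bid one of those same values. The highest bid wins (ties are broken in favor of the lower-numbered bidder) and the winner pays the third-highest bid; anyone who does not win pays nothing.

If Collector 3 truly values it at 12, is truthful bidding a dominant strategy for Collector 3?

Consider the case where Collector 1 bids 5, Collector 2 bids 5, Collector 4 bids 5 and Collector 5 bids 21.
Truthful bid 12: loses, pays 0, utility 0.
Bid 21 instead: wins, pays 5, utility 12 - 5 = 7.
Since 7 > 0, bidding 21 is strictly better here, so truthful bidding is not dominant.

No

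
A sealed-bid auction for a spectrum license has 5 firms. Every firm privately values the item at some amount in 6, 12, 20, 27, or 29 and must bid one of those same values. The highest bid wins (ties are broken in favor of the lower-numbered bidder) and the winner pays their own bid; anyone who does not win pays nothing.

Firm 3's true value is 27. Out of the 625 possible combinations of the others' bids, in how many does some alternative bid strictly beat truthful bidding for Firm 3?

36

Others bid (6, 6, 6, 6): truth gives 0; bid 12 gives 15 > 0. Violating.
Others bid (6, 6, 6, 12): truth gives 0; bid 12 gives 15 > 0. Violating.
Others bid (6, 6, 6, 20): truth gives 0; bid 20 gives 7 > 0. Violating.
Others bid (6, 6, 12, 6): truth gives 0; bid 12 gives 15 > 0. Violating.
Others bid (6, 6, 6, 27): truth gives 0; no alternative beats it.
Others bid (6, 6, 6, 29): truth gives 0; no alternative beats it.
(Checking all 625 profiles: 36 have a profitable deviation, 589 do not.)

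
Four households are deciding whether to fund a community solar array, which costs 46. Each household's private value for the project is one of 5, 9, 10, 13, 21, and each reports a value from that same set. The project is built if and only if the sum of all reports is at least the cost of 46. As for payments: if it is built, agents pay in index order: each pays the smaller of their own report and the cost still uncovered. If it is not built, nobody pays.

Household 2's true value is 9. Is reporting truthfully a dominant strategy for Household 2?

Consider the case where Household 1 reports 5, Household 3 reports 21 and Household 4 reports 21.
Truthful report 9: project built, pays 9, utility 9 - 9 = 0.
Report 5 instead: project built, pays 5, utility 9 - 5 = 4.
Since 4 > 0, reporting 5 is strictly better here, so truthful reporting is not dominant.

No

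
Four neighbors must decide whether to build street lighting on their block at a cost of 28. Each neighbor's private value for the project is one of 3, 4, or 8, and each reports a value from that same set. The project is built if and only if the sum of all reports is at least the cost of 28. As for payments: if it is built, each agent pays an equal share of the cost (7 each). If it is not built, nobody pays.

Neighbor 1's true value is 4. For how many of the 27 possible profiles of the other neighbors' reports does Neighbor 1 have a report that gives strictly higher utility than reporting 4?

Others report (8, 8, 8): truth gives -3; report 3 gives 0 > -3. Violating.
Others report (3, 3, 3): truth gives 0; no alternative beats it.
Others report (3, 3, 4): truth gives 0; no alternative beats it.
(Checking all 27 profiles: 1 has a profitable deviation, 26 do not.)

1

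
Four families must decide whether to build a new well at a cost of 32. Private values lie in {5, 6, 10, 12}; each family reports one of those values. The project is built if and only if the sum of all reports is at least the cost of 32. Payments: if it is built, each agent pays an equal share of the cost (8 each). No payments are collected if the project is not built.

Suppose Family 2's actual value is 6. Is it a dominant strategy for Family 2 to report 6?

Consider the case where Family 1 reports 6, Family 3 reports 10 and Family 4 reports 10.
Truthful report 6: project built, pays 8, utility 6 - 8 = -2.
Report 5 instead: project not built, utility 0.
Since 0 > -2, reporting 5 is strictly better here, so truthful reporting is not dominant.

No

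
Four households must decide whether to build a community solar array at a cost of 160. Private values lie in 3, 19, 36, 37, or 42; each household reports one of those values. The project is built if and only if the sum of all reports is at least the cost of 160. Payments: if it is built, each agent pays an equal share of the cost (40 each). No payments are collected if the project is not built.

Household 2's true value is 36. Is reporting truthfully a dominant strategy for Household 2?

Consider the case where Household 1 reports 42, Household 3 reports 42 and Household 4 reports 42.
Truthful report 36: project built, pays 40, utility 36 - 40 = -4.
Report 3 instead: project not built, utility 0.
Since 0 > -4, reporting 3 is strictly better here, so truthful reporting is not dominant.

No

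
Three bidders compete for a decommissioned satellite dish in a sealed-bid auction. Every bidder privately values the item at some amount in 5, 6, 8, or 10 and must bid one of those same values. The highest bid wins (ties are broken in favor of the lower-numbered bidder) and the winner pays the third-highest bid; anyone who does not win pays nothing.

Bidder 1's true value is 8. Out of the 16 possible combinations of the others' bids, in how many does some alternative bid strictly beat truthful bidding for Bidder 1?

Others bid (5, 10): truth gives 0; bid 10 gives 3 > 0. Violating.
Others bid (6, 10): truth gives 0; bid 10 gives 2 > 0. Violating.
Others bid (10, 5): truth gives 0; bid 10 gives 3 > 0. Violating.
Others bid (10, 6): truth gives 0; bid 10 gives 2 > 0. Violating.
Others bid (5, 5): truth gives 3; no alternative beats it.
Others bid (5, 6): truth gives 3; no alternative beats it.
(Checking all 16 profiles: 4 have a profitable deviation, 12 do not.)

4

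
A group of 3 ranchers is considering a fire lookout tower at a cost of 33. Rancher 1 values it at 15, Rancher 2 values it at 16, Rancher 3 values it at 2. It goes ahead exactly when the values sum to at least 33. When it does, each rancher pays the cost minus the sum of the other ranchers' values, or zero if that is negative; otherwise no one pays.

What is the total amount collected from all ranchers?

Total value 33 ≥ cost 33, so it is built.
Rancher 1: others sum to 18; max(0, 33 - 18) = 15.
Rancher 2: others sum to 17; max(0, 33 - 17) = 16.
Rancher 3: others sum to 31; max(0, 33 - 31) = 2.
Total collected = 15 + 16 + 2 = 33.

33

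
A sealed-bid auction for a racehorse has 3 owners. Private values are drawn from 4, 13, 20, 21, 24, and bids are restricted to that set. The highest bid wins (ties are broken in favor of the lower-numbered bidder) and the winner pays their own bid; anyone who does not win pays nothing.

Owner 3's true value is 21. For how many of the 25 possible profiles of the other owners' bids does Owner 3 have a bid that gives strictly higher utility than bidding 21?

4

Others bid (4, 4): truth gives 0; bid 13 gives 8 > 0. Violating.
Others bid (4, 13): truth gives 0; bid 20 gives 1 > 0. Violating.
Others bid (13, 4): truth gives 0; bid 20 gives 1 > 0. Violating.
Others bid (13, 13): truth gives 0; bid 20 gives 1 > 0. Violating.
Others bid (4, 20): truth gives 0; no alternative beats it.
Others bid (4, 21): truth gives 0; no alternative beats it.
(Checking all 25 profiles: 4 have a profitable deviation, 21 do not.)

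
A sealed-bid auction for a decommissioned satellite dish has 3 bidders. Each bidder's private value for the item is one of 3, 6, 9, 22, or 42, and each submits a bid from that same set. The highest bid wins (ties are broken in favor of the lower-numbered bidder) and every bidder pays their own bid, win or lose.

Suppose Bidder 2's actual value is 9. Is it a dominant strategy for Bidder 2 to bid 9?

No

Consider the case where Bidder 1 bids 3 and Bidder 3 bids 3.
Truthful bid 9: wins, pays 9, utility 9 - 9 = 0.
Bid 6 instead: wins, pays 6, utility 9 - 6 = 3.
Since 3 > 0, bidding 6 is strictly better here, so truthful bidding is not dominant.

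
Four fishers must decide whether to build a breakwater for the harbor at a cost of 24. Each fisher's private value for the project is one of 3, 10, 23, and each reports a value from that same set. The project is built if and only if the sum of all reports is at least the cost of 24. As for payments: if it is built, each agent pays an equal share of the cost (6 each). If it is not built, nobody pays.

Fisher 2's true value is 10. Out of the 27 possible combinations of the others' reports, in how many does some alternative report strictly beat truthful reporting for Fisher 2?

1

Others report (3, 3, 3): truth gives 0; report 23 gives 4 > 0. Violating.
Others report (3, 3, 10): truth gives 4; no alternative beats it.
Others report (3, 3, 23): truth gives 4; no alternative beats it.
(Checking all 27 profiles: 1 has a profitable deviation, 26 do not.)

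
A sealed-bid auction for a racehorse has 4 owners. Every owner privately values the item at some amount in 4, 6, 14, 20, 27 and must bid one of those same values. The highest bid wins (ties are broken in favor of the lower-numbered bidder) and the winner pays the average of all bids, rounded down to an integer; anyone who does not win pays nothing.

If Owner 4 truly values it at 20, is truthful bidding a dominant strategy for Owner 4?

No

Consider the case where Owner 1 bids 4, Owner 2 bids 4 and Owner 3 bids 4.
Truthful bid 20: wins, pays 8, utility 20 - 8 = 12.
Bid 6 instead: wins, pays 4, utility 20 - 4 = 16.
Since 16 > 12, bidding 6 is strictly better here, so truthful bidding is not dominant.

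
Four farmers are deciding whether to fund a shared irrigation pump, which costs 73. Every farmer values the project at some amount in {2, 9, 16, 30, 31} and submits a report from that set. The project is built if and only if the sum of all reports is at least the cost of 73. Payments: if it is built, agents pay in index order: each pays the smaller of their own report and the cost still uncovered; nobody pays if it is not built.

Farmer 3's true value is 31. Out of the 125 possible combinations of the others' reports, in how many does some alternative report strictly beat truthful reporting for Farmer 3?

Others report (2, 16, 30): truth gives 0; report 30 gives 1 > 0. Violating.
Others report (2, 16, 31): truth gives 0; report 30 gives 1 > 0. Violating.
Others report (2, 30, 16): truth gives 0; report 30 gives 1 > 0. Violating.
Others report (2, 30, 30): truth gives 0; report 16 gives 15 > 0. Violating.
Others report (2, 2, 2): truth gives 0; no alternative beats it.
Others report (2, 2, 9): truth gives 0; no alternative beats it.
(Checking all 125 profiles: 70 have a profitable deviation, 55 do not.)

70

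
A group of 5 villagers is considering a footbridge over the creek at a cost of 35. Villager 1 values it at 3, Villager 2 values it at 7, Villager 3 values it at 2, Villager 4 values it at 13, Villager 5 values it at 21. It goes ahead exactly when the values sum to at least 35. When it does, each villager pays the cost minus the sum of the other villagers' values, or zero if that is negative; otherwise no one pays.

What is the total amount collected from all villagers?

Total value 46 ≥ cost 35, so it is built.
Villager 1: others sum to 43; max(0, 35 - 43) = 0.
Villager 2: others sum to 39; max(0, 35 - 39) = 0.
Villager 3: others sum to 44; max(0, 35 - 44) = 0.
Villager 4: others sum to 33; max(0, 35 - 33) = 2.
Villager 5: others sum to 25; max(0, 35 - 25) = 10.
Total collected = 0 + 0 + 0 + 2 + 10 = 12.

12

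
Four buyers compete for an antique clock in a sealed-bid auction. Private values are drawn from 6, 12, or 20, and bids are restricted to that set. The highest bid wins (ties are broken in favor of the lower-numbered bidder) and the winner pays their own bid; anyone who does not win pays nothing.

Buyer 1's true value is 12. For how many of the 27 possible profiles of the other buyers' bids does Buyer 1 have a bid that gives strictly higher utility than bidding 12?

Others bid (6, 6, 6): truth gives 0; bid 6 gives 6 > 0. Violating.
Others bid (6, 6, 12): truth gives 0; no alternative beats it.
Others bid (6, 6, 20): truth gives 0; no alternative beats it.
(Checking all 27 profiles: 1 has a profitable deviation, 26 do not.)

1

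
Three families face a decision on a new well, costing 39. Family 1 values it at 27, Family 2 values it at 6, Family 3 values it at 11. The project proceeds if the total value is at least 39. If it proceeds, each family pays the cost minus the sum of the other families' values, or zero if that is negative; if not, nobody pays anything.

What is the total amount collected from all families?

Total value 44 ≥ cost 39, so it is built.
Family 1: others sum to 17; max(0, 39 - 17) = 22.
Family 2: others sum to 38; max(0, 39 - 38) = 1.
Family 3: others sum to 33; max(0, 39 - 33) = 6.
Total collected = 22 + 1 + 6 = 29.

29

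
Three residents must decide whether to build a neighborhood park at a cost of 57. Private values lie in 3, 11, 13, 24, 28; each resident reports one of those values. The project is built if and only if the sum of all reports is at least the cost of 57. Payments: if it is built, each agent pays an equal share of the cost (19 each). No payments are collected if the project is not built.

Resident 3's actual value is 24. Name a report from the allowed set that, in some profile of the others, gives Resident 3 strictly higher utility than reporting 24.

Suppose Resident 1 reports 3 and Resident 2 reports 28.
Report 24: project not built, utility 0.
Report 28: project built, pays 19, utility 24 - 19 = 5.
So reporting 28 beats truth here (5 > 0).

28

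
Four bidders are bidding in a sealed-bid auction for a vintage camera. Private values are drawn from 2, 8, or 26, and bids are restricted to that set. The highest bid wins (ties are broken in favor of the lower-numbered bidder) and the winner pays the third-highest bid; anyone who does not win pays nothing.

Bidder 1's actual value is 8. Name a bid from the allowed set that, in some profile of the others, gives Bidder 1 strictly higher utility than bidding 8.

26

Suppose Bidder 2 bids 2, Bidder 3 bids 2 and Bidder 4 bids 26.
Bid 8: loses, pays 0, utility 0.
Bid 26: wins, pays 2, utility 8 - 2 = 6.
So bidding 26 beats truth here (6 > 0).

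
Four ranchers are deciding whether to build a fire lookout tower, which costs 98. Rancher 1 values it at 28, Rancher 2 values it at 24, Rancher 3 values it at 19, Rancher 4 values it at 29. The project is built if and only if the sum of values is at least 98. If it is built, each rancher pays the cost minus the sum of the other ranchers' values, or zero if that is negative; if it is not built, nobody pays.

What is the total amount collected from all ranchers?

92

Total value 100 ≥ cost 98, so it is built.
Rancher 1: others sum to 72; max(0, 98 - 72) = 26.
Rancher 2: others sum to 76; max(0, 98 - 76) = 22.
Rancher 3: others sum to 81; max(0, 98 - 81) = 17.
Rancher 4: others sum to 71; max(0, 98 - 71) = 27.
Total collected = 26 + 22 + 17 + 27 = 92.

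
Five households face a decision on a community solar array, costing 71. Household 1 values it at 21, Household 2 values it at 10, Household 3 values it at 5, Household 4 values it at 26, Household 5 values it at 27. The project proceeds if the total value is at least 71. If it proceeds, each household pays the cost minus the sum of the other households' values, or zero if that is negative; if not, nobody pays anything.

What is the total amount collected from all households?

20

Total value 89 ≥ cost 71, so it is built.
Household 1: others sum to 68; max(0, 71 - 68) = 3.
Household 2: others sum to 79; max(0, 71 - 79) = 0.
Household 3: others sum to 84; max(0, 71 - 84) = 0.
Household 4: others sum to 63; max(0, 71 - 63) = 8.
Household 5: others sum to 62; max(0, 71 - 62) = 9.
Total collected = 3 + 0 + 0 + 8 + 9 = 20.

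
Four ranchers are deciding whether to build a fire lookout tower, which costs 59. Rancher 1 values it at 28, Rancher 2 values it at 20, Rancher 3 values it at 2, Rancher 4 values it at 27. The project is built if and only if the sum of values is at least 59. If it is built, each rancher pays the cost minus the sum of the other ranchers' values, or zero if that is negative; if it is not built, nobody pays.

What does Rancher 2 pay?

Total value 77 ≥ cost 59, so the project is built.
The other ranchers' values sum to 57.
Cost minus that sum is 59 - 57 = 2.

2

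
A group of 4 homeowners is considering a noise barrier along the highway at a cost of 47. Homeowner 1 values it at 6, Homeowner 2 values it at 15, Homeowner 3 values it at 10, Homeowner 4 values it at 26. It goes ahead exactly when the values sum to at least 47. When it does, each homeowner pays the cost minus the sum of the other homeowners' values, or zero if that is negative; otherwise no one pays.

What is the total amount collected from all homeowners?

Total value 57 ≥ cost 47, so it is built.
Homeowner 1: others sum to 51; max(0, 47 - 51) = 0.
Homeowner 2: others sum to 42; max(0, 47 - 42) = 5.
Homeowner 3: others sum to 47; max(0, 47 - 47) = 0.
Homeowner 4: others sum to 31; max(0, 47 - 31) = 16.
Total collected = 0 + 5 + 0 + 16 = 21.

21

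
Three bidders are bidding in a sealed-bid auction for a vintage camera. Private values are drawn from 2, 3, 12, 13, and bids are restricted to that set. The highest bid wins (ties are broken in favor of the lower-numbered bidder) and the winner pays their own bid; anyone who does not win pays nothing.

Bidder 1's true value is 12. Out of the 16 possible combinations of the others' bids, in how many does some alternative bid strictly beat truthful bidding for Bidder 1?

4

Others bid (2, 2): truth gives 0; bid 2 gives 10 > 0. Violating.
Others bid (2, 3): truth gives 0; bid 3 gives 9 > 0. Violating.
Others bid (3, 2): truth gives 0; bid 3 gives 9 > 0. Violating.
Others bid (3, 3): truth gives 0; bid 3 gives 9 > 0. Violating.
Others bid (2, 12): truth gives 0; no alternative beats it.
Others bid (2, 13): truth gives 0; no alternative beats it.
(Checking all 16 profiles: 4 have a profitable deviation, 12 do not.)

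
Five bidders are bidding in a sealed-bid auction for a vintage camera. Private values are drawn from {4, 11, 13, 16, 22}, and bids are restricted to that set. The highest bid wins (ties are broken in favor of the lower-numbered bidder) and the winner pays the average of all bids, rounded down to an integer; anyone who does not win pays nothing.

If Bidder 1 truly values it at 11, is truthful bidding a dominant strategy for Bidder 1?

No

Consider the case where Bidder 2 bids 4, Bidder 3 bids 4, Bidder 4 bids 4 and Bidder 5 bids 4.
Truthful bid 11: wins, pays 5, utility 11 - 5 = 6.
Bid 4 instead: wins, pays 4, utility 11 - 4 = 7.
Since 7 > 6, bidding 4 is strictly better here, so truthful bidding is not dominant.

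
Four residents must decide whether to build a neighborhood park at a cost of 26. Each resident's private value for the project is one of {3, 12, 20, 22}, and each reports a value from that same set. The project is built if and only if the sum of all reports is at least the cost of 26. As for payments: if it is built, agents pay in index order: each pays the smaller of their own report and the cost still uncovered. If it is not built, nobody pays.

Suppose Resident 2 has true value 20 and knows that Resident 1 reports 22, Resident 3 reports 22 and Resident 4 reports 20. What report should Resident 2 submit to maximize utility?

Report 3: project built, pays 3, utility 20 - 3 = 17.
Report 12: project built, pays 4, utility 20 - 4 = 16.
Report 20: project built, pays 4, utility 20 - 4 = 16.
Report 22: project built, pays 4, utility 20 - 4 = 16.
The best choice is 3 with utility 17.

3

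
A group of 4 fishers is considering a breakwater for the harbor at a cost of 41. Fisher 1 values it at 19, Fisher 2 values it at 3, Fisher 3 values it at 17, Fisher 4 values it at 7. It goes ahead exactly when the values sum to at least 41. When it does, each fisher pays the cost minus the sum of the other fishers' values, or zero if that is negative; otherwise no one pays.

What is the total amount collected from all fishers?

28

Total value 46 ≥ cost 41, so it is built.
Fisher 1: others sum to 27; max(0, 41 - 27) = 14.
Fisher 2: others sum to 43; max(0, 41 - 43) = 0.
Fisher 3: others sum to 29; max(0, 41 - 29) = 12.
Fisher 4: others sum to 39; max(0, 41 - 39) = 2.
Total collected = 14 + 0 + 12 + 2 = 28.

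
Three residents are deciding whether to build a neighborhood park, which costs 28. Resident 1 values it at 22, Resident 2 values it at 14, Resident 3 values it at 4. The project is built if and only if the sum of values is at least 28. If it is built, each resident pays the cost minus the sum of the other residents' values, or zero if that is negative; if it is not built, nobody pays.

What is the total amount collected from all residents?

Total value 40 ≥ cost 28, so it is built.
Resident 1: others sum to 18; max(0, 28 - 18) = 10.
Resident 2: others sum to 26; max(0, 28 - 26) = 2.
Resident 3: others sum to 36; max(0, 28 - 36) = 0.
Total collected = 10 + 2 + 0 = 12.

12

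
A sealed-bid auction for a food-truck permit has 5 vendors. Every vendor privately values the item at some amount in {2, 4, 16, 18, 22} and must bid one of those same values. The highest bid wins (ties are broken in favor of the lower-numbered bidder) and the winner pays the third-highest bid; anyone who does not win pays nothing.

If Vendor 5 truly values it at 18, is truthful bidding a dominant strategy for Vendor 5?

No

Consider the case where Vendor 1 bids 2, Vendor 2 bids 2, Vendor 3 bids 2 and Vendor 4 bids 18.
Truthful bid 18: loses, pays 0, utility 0.
Bid 22 instead: wins, pays 2, utility 18 - 2 = 16.
Since 16 > 0, bidding 22 is strictly better here, so truthful bidding is not dominant.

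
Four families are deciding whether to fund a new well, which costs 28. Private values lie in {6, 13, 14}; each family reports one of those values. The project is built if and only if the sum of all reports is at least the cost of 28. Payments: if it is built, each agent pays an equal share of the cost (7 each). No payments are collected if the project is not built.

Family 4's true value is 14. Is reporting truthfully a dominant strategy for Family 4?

Check each profile of the others' reports and compare truth against every alternative report.
Others report (6, 6, 6): truth gives 7, best alternative gives 7.
Others report (6, 6, 13): truth gives 7, best alternative gives 7.
Others report (6, 6, 14): truth gives 7, best alternative gives 7.
Others report (6, 13, 6): truth gives 7, best alternative gives 7.
Others report (6, 13, 13): truth gives 7, best alternative gives 7.
Others report (6, 13, 14): truth gives 7, best alternative gives 7.
(Remaining 21 profiles checked similarly; truth is weakly best in each.)
In every case the truthful report is at least as good as any alternative, so it is a dominant strategy.

Yes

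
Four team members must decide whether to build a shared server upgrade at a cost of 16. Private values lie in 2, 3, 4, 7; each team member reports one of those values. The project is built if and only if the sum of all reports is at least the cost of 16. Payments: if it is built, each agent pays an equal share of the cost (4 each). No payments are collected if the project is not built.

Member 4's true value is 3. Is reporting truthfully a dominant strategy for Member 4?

Consider the case where Member 1 reports 2, Member 2 reports 4 and Member 3 reports 7.
Truthful report 3: project built, pays 4, utility 3 - 4 = -1.
Report 2 instead: project not built, utility 0.
Since 0 > -1, reporting 2 is strictly better here, so truthful reporting is not dominant.

No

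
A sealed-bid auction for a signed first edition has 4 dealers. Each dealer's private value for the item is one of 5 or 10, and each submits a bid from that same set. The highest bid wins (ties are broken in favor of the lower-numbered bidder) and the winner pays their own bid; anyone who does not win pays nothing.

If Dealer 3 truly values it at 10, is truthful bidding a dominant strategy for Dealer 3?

Check each profile of the others' bids and compare truth against every alternative bid.
Others bid (5, 5, 5): truth gives 0, best alternative gives 0.
Others bid (5, 5, 10): truth gives 0, best alternative gives 0.
Others bid (5, 10, 5): truth gives 0, best alternative gives 0.
Others bid (5, 10, 10): truth gives 0, best alternative gives 0.
Others bid (10, 5, 5): truth gives 0, best alternative gives 0.
Others bid (10, 5, 10): truth gives 0, best alternative gives 0.
(Remaining 2 profiles checked similarly; truth is weakly best in each.)
In every case the truthful bid is at least as good as any alternative, so it is a dominant strategy.

Yes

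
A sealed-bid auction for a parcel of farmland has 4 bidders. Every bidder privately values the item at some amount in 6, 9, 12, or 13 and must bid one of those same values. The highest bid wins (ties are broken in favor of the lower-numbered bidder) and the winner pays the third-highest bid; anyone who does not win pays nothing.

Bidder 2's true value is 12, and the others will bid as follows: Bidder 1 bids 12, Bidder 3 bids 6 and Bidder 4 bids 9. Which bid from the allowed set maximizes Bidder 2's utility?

13

Bid 6: loses, pays 0, utility 0.
Bid 9: loses, pays 0, utility 0.
Bid 12: loses, pays 0, utility 0.
Bid 13: wins, pays 9, utility 12 - 9 = 3.
The best choice is 13 with utility 3.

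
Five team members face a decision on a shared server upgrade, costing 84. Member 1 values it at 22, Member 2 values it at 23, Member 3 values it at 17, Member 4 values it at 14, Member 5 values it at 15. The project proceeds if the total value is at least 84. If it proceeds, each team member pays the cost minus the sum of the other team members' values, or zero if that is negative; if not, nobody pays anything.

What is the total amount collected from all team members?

Total value 91 ≥ cost 84, so it is built.
Member 1: others sum to 69; max(0, 84 - 69) = 15.
Member 2: others sum to 68; max(0, 84 - 68) = 16.
Member 3: others sum to 74; max(0, 84 - 74) = 10.
Member 4: others sum to 77; max(0, 84 - 77) = 7.
Member 5: others sum to 76; max(0, 84 - 76) = 8.
Total collected = 15 + 16 + 10 + 7 + 8 = 56.

56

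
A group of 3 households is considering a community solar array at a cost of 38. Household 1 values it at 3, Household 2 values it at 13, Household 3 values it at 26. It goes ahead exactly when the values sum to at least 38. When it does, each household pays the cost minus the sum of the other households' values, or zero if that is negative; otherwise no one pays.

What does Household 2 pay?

9

Total value 42 ≥ cost 38, so the project is built.
The other households' values sum to 29.
Cost minus that sum is 38 - 29 = 9.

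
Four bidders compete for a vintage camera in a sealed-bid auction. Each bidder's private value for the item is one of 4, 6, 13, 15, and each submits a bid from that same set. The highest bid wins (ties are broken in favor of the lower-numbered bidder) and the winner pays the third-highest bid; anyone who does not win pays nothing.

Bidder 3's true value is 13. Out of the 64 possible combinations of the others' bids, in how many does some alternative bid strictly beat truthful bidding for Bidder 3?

12

Others bid (4, 4, 15): truth gives 0; bid 15 gives 9 > 0. Violating.
Others bid (4, 6, 15): truth gives 0; bid 15 gives 7 > 0. Violating.
Others bid (4, 13, 4): truth gives 0; bid 15 gives 9 > 0. Violating.
Others bid (4, 13, 6): truth gives 0; bid 15 gives 7 > 0. Violating.
Others bid (4, 4, 4): truth gives 9; no alternative beats it.
Others bid (4, 4, 6): truth gives 9; no alternative beats it.
(Checking all 64 profiles: 12 have a profitable deviation, 52 do not.)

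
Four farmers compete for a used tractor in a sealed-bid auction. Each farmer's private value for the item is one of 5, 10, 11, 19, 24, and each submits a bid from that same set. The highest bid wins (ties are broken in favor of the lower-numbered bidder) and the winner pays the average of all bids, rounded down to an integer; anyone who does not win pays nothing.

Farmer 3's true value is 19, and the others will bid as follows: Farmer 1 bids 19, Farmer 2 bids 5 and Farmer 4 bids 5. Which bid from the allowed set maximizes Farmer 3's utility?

Bid 5: loses, pays 0, utility 0.
Bid 10: loses, pays 0, utility 0.
Bid 11: loses, pays 0, utility 0.
Bid 19: loses, pays 0, utility 0.
Bid 24: wins, pays 13, utility 19 - 13 = 6.
The best choice is 24 with utility 6.

24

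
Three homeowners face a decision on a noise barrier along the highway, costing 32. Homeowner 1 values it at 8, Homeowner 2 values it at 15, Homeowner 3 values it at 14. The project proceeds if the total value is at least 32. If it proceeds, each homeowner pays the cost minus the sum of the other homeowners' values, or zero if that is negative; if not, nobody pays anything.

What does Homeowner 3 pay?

9

Total value 37 ≥ cost 32, so the project is built.
The other homeowners' values sum to 23.
Cost minus that sum is 32 - 23 = 9.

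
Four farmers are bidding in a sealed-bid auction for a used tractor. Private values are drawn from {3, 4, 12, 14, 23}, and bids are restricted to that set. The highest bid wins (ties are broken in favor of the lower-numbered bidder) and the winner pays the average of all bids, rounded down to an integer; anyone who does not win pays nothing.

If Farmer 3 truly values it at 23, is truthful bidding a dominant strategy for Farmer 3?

No

Consider the case where Farmer 1 bids 3, Farmer 2 bids 3 and Farmer 4 bids 3.
Truthful bid 23: wins, pays 8, utility 23 - 8 = 15.
Bid 4 instead: wins, pays 3, utility 23 - 3 = 20.
Since 20 > 15, bidding 4 is strictly better here, so truthful bidding is not dominant.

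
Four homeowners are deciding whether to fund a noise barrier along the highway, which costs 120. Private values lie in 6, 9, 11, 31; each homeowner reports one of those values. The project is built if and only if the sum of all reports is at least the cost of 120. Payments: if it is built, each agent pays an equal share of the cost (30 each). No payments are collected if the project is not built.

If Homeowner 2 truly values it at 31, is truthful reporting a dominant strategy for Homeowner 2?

Check each profile of the others' reports and compare truth against every alternative report.
Others report (31, 31, 31): truth gives 1, best alternative gives 0.
Others report (6, 6, 6): truth gives 0, best alternative gives 0.
Others report (6, 6, 9): truth gives 0, best alternative gives 0.
Others report (6, 6, 11): truth gives 0, best alternative gives 0.
Others report (6, 6, 31): truth gives 0, best alternative gives 0.
Others report (6, 9, 6): truth gives 0, best alternative gives 0.
(Remaining 58 profiles checked similarly; truth is weakly best in each.)
In every case the truthful report is at least as good as any alternative, so it is a dominant strategy.

Yes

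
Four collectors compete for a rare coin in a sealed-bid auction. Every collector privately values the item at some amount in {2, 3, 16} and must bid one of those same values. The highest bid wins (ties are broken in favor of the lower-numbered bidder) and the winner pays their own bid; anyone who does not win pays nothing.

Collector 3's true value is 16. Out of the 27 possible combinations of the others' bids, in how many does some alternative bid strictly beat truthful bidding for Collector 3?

Others bid (2, 2, 2): truth gives 0; bid 3 gives 13 > 0. Violating.
Others bid (2, 2, 3): truth gives 0; bid 3 gives 13 > 0. Violating.
Others bid (2, 2, 16): truth gives 0; no alternative beats it.
Others bid (2, 3, 2): truth gives 0; no alternative beats it.
(Checking all 27 profiles: 2 have a profitable deviation, 25 do not.)

2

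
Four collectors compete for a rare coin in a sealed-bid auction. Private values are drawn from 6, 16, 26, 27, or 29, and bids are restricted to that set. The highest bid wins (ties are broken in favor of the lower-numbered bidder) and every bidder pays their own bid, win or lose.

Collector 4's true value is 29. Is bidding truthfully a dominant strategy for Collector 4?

No

Consider the case where Collector 1 bids 6, Collector 2 bids 6 and Collector 3 bids 6.
Truthful bid 29: wins, pays 29, utility 29 - 29 = 0.
Bid 16 instead: wins, pays 16, utility 29 - 16 = 13.
Since 13 > 0, bidding 16 is strictly better here, so truthful bidding is not dominant.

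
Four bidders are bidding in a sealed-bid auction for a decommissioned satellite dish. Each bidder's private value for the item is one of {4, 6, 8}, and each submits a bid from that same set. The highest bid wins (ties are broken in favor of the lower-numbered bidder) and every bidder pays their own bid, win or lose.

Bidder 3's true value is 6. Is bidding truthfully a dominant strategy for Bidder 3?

No

Consider the case where Bidder 1 bids 4, Bidder 2 bids 4 and Bidder 4 bids 8.
Truthful bid 6: loses but pays 6, utility -6.
Bid 4 instead: loses but pays 4, utility -4.
Since -4 > -6, bidding 4 is strictly better here, so truthful bidding is not dominant.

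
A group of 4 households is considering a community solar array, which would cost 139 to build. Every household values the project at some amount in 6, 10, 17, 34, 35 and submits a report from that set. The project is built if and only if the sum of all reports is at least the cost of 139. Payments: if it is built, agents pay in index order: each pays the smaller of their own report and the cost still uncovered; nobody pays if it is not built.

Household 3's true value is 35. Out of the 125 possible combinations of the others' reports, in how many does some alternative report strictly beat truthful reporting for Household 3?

1

Others report (35, 35, 35): truth gives 0; report 34 gives 1 > 0. Violating.
Others report (6, 6, 6): truth gives 0; no alternative beats it.
Others report (6, 6, 10): truth gives 0; no alternative beats it.
(Checking all 125 profiles: 1 has a profitable deviation, 124 do not.)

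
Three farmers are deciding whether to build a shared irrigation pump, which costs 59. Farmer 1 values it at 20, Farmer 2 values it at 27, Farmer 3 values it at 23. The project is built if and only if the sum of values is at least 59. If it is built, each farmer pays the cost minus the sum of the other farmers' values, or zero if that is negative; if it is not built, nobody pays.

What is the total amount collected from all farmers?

Total value 70 ≥ cost 59, so it is built.
Farmer 1: others sum to 50; max(0, 59 - 50) = 9.
Farmer 2: others sum to 43; max(0, 59 - 43) = 16.
Farmer 3: others sum to 47; max(0, 59 - 47) = 12.
Total collected = 9 + 16 + 12 = 37.

37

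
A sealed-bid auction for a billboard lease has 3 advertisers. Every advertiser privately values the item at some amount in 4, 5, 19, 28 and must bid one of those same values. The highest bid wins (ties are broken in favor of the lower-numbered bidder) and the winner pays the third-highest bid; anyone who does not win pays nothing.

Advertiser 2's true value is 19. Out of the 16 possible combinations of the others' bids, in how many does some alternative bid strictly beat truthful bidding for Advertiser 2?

4

Others bid (4, 28): truth gives 0; bid 28 gives 15 > 0. Violating.
Others bid (5, 28): truth gives 0; bid 28 gives 14 > 0. Violating.
Others bid (19, 4): truth gives 0; bid 28 gives 15 > 0. Violating.
Others bid (19, 5): truth gives 0; bid 28 gives 14 > 0. Violating.
Others bid (4, 4): truth gives 15; no alternative beats it.
Others bid (4, 5): truth gives 15; no alternative beats it.
(Checking all 16 profiles: 4 have a profitable deviation, 12 do not.)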